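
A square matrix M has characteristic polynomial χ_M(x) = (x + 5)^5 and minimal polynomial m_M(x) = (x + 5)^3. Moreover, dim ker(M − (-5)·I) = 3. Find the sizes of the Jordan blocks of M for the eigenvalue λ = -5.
Block sizes for λ = -5: [3, 1, 1]

Step 1 — from the characteristic polynomial, algebraic multiplicity of λ = -5 is 5. From dim ker(M − (-5)·I) = 3, there are exactly 3 Jordan blocks for λ = -5.
Step 2 — from the minimal polynomial, the factor (x + 5)^3 tells us the largest block for λ = -5 has size 3.
Step 3 — with total size 5, 3 blocks, and largest block 3, the block sizes (in nonincreasing order) are [3, 1, 1].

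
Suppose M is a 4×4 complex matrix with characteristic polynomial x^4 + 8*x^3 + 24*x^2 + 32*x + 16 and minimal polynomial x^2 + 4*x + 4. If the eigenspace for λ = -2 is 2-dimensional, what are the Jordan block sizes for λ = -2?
Block sizes for λ = -2: [2, 2]

Step 1 — from the characteristic polynomial, algebraic multiplicity of λ = -2 is 4. From dim ker(M − (-2)·I) = 2, there are exactly 2 Jordan blocks for λ = -2.
Step 2 — from the minimal polynomial, the factor (x + 2)^2 tells us the largest block for λ = -2 has size 2.
Step 3 — with total size 4, 2 blocks, and largest block 2, the block sizes (in nonincreasing order) are [2, 2].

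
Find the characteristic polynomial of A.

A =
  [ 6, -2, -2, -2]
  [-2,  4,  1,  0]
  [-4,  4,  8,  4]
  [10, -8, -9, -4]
x^4 - 14*x^3 + 72*x^2 - 160*x + 128

Expanding det(x·I − A) (e.g. by cofactor expansion or by noting that A is similar to its Jordan form J, which has the same characteristic polynomial as A) gives
  χ_A(x) = x^4 - 14*x^3 + 72*x^2 - 160*x + 128
which factors as (x - 4)^3*(x - 2). The eigenvalues (with algebraic multiplicities) are λ = 2 with multiplicity 1, λ = 4 with multiplicity 3.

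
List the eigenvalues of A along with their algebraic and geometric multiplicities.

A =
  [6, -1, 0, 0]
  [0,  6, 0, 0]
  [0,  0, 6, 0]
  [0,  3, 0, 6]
λ = 6: alg = 4, geom = 3

Step 1 — factor the characteristic polynomial to read off the algebraic multiplicities:
  χ_A(x) = (x - 6)^4

Step 2 — compute geometric multiplicities via the rank-nullity identity g(λ) = n − rank(A − λI):
  rank(A − (6)·I) = 1, so dim ker(A − (6)·I) = n − 1 = 3

Summary:
  λ = 6: algebraic multiplicity = 4, geometric multiplicity = 3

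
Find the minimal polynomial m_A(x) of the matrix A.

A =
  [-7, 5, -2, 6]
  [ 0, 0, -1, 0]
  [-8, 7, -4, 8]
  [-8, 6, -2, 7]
x^3 + 3*x^2 + 3*x + 1

The characteristic polynomial is χ_A(x) = (x + 1)^4, so the eigenvalues are known. The minimal polynomial is
  m_A(x) = Π_λ (x − λ)^{k_λ}
where k_λ is the size of the *largest* Jordan block for λ (equivalently, the smallest k with (A − λI)^k v = 0 for every generalised eigenvector v of λ).

  λ = -1: largest Jordan block has size 3, contributing (x + 1)^3

So m_A(x) = (x + 1)^3 = x^3 + 3*x^2 + 3*x + 1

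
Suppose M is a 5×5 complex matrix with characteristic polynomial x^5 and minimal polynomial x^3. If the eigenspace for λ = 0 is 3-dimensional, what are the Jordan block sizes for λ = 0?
Block sizes for λ = 0: [3, 1, 1]

Step 1 — from the characteristic polynomial, algebraic multiplicity of λ = 0 is 5. From dim ker(M − (0)·I) = 3, there are exactly 3 Jordan blocks for λ = 0.
Step 2 — from the minimal polynomial, the factor (x − 0)^3 tells us the largest block for λ = 0 has size 3.
Step 3 — with total size 5, 3 blocks, and largest block 3, the block sizes (in nonincreasing order) are [3, 1, 1].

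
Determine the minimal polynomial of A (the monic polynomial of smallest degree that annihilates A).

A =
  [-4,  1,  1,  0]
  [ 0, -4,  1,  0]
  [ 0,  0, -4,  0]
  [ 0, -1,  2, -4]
x^3 + 12*x^2 + 48*x + 64

The characteristic polynomial is χ_A(x) = (x + 4)^4, so the eigenvalues are known. The minimal polynomial is
  m_A(x) = Π_λ (x − λ)^{k_λ}
where k_λ is the size of the *largest* Jordan block for λ (equivalently, the smallest k with (A − λI)^k v = 0 for every generalised eigenvector v of λ).

  λ = -4: largest Jordan block has size 3, contributing (x + 4)^3

So m_A(x) = (x + 4)^3 = x^3 + 12*x^2 + 48*x + 64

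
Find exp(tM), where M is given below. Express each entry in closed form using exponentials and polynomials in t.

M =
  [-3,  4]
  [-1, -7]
e^{tM} =
  [2*t*exp(-5*t) + exp(-5*t), 4*t*exp(-5*t)]
  [-t*exp(-5*t), -2*t*exp(-5*t) + exp(-5*t)]

Strategy: write M = P · J · P⁻¹ where J is a Jordan canonical form, so e^{tM} = P · e^{tJ} · P⁻¹, and e^{tJ} can be computed block-by-block.

M has Jordan form
J =
  [-5,  1]
  [ 0, -5]
(up to reordering of blocks).

Per-block formulas:
  For a 2×2 Jordan block J_2(-5): exp(t · J_2(-5)) = e^(-5t)·(I + t·N), where N is the 2×2 nilpotent shift.

After assembling e^{tJ} and conjugating by P, we get:

e^{tM} =
  [2*t*exp(-5*t) + exp(-5*t), 4*t*exp(-5*t)]
  [-t*exp(-5*t), -2*t*exp(-5*t) + exp(-5*t)]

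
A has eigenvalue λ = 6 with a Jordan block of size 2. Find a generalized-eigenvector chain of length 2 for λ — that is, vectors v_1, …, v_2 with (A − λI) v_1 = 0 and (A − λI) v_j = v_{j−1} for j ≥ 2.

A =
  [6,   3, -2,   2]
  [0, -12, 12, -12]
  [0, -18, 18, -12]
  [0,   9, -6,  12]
A Jordan chain for λ = 6 of length 2:
v_1 = (3, -18, -18, 9)ᵀ
v_2 = (0, 1, 0, 0)ᵀ

Let N = A − (6)·I. We want v_2 with N^2 v_2 = 0 but N^1 v_2 ≠ 0; then v_{j-1} := N · v_j for j = 2, …, 2.

Pick v_2 = (0, 1, 0, 0)ᵀ.
Then v_1 = N · v_2 = (3, -18, -18, 9)ᵀ.

Sanity check: (A − (6)·I) v_1 = (0, 0, 0, 0)ᵀ = 0. ✓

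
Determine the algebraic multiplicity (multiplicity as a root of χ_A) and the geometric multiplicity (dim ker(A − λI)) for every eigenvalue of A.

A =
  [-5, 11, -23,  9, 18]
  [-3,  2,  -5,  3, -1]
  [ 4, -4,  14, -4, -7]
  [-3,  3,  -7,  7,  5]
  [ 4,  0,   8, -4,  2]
λ = 4: alg = 5, geom = 2

Step 1 — factor the characteristic polynomial to read off the algebraic multiplicities:
  χ_A(x) = (x - 4)^5

Step 2 — compute geometric multiplicities via the rank-nullity identity g(λ) = n − rank(A − λI):
  rank(A − (4)·I) = 3, so dim ker(A − (4)·I) = n − 3 = 2

Summary:
  λ = 4: algebraic multiplicity = 5, geometric multiplicity = 2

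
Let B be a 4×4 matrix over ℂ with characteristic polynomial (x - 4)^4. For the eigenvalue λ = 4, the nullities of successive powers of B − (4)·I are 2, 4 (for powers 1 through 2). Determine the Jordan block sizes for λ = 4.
Block sizes for λ = 4: [2, 2]

From the dimensions of kernels of powers, the number of Jordan blocks of size at least j is d_j − d_{j−1} where d_j = dim ker(N^j) (with d_0 = 0). Computing the differences gives [2, 2].
The number of blocks of size exactly k is (#blocks of size ≥ k) − (#blocks of size ≥ k + 1), so the partition is: 2 block(s) of size 2.
In nonincreasing order the block sizes are [2, 2].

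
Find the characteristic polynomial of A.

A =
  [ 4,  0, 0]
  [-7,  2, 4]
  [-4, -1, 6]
x^3 - 12*x^2 + 48*x - 64

Expanding det(x·I − A) (e.g. by cofactor expansion or by noting that A is similar to its Jordan form J, which has the same characteristic polynomial as A) gives
  χ_A(x) = x^3 - 12*x^2 + 48*x - 64
which factors as (x - 4)^3. The eigenvalues (with algebraic multiplicities) are λ = 4 with multiplicity 3.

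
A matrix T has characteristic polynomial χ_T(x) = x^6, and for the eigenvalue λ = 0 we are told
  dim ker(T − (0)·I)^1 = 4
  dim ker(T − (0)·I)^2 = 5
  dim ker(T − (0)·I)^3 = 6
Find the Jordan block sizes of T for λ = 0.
Block sizes for λ = 0: [3, 1, 1, 1]

From the dimensions of kernels of powers, the number of Jordan blocks of size at least j is d_j − d_{j−1} where d_j = dim ker(N^j) (with d_0 = 0). Computing the differences gives [4, 1, 1].
The number of blocks of size exactly k is (#blocks of size ≥ k) − (#blocks of size ≥ k + 1), so the partition is: 3 block(s) of size 1, 1 block(s) of size 3.
In nonincreasing order the block sizes are [3, 1, 1, 1].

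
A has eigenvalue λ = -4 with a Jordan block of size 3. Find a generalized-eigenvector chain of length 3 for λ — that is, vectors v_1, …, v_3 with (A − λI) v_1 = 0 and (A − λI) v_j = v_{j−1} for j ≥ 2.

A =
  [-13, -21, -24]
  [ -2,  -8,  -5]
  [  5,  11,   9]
A Jordan chain for λ = -4 of length 3:
v_1 = (3, 1, -2)ᵀ
v_2 = (-9, -2, 5)ᵀ
v_3 = (1, 0, 0)ᵀ

Let N = A − (-4)·I. We want v_3 with N^3 v_3 = 0 but N^2 v_3 ≠ 0; then v_{j-1} := N · v_j for j = 3, …, 2.

Pick v_3 = (1, 0, 0)ᵀ.
Then v_2 = N · v_3 = (-9, -2, 5)ᵀ.
Then v_1 = N · v_2 = (3, 1, -2)ᵀ.

Sanity check: (A − (-4)·I) v_1 = (0, 0, 0)ᵀ = 0. ✓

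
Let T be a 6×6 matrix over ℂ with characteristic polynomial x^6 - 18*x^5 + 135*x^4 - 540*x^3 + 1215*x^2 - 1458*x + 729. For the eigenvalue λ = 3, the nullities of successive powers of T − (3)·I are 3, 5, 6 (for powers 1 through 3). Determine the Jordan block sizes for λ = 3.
Block sizes for λ = 3: [3, 2, 1]

From the dimensions of kernels of powers, the number of Jordan blocks of size at least j is d_j − d_{j−1} where d_j = dim ker(N^j) (with d_0 = 0). Computing the differences gives [3, 2, 1].
The number of blocks of size exactly k is (#blocks of size ≥ k) − (#blocks of size ≥ k + 1), so the partition is: 1 block(s) of size 1, 1 block(s) of size 2, 1 block(s) of size 3.
In nonincreasing order the block sizes are [3, 2, 1].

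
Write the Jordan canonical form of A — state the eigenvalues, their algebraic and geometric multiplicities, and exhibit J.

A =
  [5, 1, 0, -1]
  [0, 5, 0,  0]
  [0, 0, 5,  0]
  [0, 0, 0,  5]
J_2(5) ⊕ J_1(5) ⊕ J_1(5)

The characteristic polynomial is
  det(x·I − A) = x^4 - 20*x^3 + 150*x^2 - 500*x + 625 = (x - 5)^4

Eigenvalues and multiplicities (the geometric multiplicity of λ is n − rank(A − λI), which equals the number of Jordan blocks for λ):
  λ = 5: algebraic multiplicity = 4, geometric multiplicity = 3

Determining the block sizes for each eigenvalue:
  λ = 5: 3 blocks summing to 4 forces exactly one block of size 2 and the rest size 1 → block sizes [2, 1, 1]

Assembling the blocks gives a Jordan form
J =
  [5, 1, 0, 0]
  [0, 5, 0, 0]
  [0, 0, 5, 0]
  [0, 0, 0, 5]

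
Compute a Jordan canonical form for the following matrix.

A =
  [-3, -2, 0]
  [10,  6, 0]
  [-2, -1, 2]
J_1(1) ⊕ J_2(2)

The characteristic polynomial is
  det(x·I − A) = x^3 - 5*x^2 + 8*x - 4 = (x - 2)^2*(x - 1)

Eigenvalues and multiplicities (the geometric multiplicity of λ is n − rank(A − λI), which equals the number of Jordan blocks for λ):
  λ = 1: algebraic multiplicity = 1, geometric multiplicity = 1
  λ = 2: algebraic multiplicity = 2, geometric multiplicity = 1

Determining the block sizes for each eigenvalue:
  λ = 1: one block (gm = 1), so the single block has size am = 1 → block sizes [1]
  λ = 2: one block (gm = 1), so the single block has size am = 2 → block sizes [2]

Assembling the blocks gives a Jordan form
J =
  [1, 0, 0]
  [0, 2, 1]
  [0, 0, 2]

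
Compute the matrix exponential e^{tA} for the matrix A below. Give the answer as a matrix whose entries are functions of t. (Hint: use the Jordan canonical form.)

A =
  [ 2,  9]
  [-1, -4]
e^{tA} =
  [3*t*exp(-t) + exp(-t), 9*t*exp(-t)]
  [-t*exp(-t), -3*t*exp(-t) + exp(-t)]

Strategy: write A = P · J · P⁻¹ where J is a Jordan canonical form, so e^{tA} = P · e^{tJ} · P⁻¹, and e^{tJ} can be computed block-by-block.

A has Jordan form
J =
  [-1,  1]
  [ 0, -1]
(up to reordering of blocks).

Per-block formulas:
  For a 2×2 Jordan block J_2(-1): exp(t · J_2(-1)) = e^(-1t)·(I + t·N), where N is the 2×2 nilpotent shift.

After assembling e^{tJ} and conjugating by P, we get:

e^{tA} =
  [3*t*exp(-t) + exp(-t), 9*t*exp(-t)]
  [-t*exp(-t), -3*t*exp(-t) + exp(-t)]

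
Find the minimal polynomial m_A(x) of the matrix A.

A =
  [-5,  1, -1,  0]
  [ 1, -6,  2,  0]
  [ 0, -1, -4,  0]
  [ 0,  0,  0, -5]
x^3 + 15*x^2 + 75*x + 125

The characteristic polynomial is χ_A(x) = (x + 5)^4, so the eigenvalues are known. The minimal polynomial is
  m_A(x) = Π_λ (x − λ)^{k_λ}
where k_λ is the size of the *largest* Jordan block for λ (equivalently, the smallest k with (A − λI)^k v = 0 for every generalised eigenvector v of λ).

  λ = -5: largest Jordan block has size 3, contributing (x + 5)^3

So m_A(x) = (x + 5)^3 = x^3 + 15*x^2 + 75*x + 125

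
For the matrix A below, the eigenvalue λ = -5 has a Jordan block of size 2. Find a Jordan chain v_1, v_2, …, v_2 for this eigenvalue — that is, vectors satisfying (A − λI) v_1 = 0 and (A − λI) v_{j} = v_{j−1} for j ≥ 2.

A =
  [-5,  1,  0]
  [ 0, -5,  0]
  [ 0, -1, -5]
A Jordan chain for λ = -5 of length 2:
v_1 = (1, 0, -1)ᵀ
v_2 = (0, 1, 0)ᵀ

Let N = A − (-5)·I. We want v_2 with N^2 v_2 = 0 but N^1 v_2 ≠ 0; then v_{j-1} := N · v_j for j = 2, …, 2.

Pick v_2 = (0, 1, 0)ᵀ.
Then v_1 = N · v_2 = (1, 0, -1)ᵀ.

Sanity check: (A − (-5)·I) v_1 = (0, 0, 0)ᵀ = 0. ✓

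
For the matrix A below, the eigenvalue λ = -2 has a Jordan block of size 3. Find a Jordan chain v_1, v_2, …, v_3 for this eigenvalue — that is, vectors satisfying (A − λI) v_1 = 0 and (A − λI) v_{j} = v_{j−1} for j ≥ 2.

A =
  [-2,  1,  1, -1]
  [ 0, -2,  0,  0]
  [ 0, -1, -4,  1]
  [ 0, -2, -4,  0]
A Jordan chain for λ = -2 of length 3:
v_1 = (1, 0, 0, 0)ᵀ
v_2 = (1, 0, -1, -2)ᵀ
v_3 = (0, 1, 0, 0)ᵀ

Let N = A − (-2)·I. We want v_3 with N^3 v_3 = 0 but N^2 v_3 ≠ 0; then v_{j-1} := N · v_j for j = 3, …, 2.

Pick v_3 = (0, 1, 0, 0)ᵀ.
Then v_2 = N · v_3 = (1, 0, -1, -2)ᵀ.
Then v_1 = N · v_2 = (1, 0, 0, 0)ᵀ.

Sanity check: (A − (-2)·I) v_1 = (0, 0, 0, 0)ᵀ = 0. ✓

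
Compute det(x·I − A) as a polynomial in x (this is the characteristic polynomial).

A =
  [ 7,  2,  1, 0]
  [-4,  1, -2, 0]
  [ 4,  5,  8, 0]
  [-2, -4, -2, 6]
x^4 - 22*x^3 + 181*x^2 - 660*x + 900

Expanding det(x·I − A) (e.g. by cofactor expansion or by noting that A is similar to its Jordan form J, which has the same characteristic polynomial as A) gives
  χ_A(x) = x^4 - 22*x^3 + 181*x^2 - 660*x + 900
which factors as (x - 6)^2*(x - 5)^2. The eigenvalues (with algebraic multiplicities) are λ = 5 with multiplicity 2, λ = 6 with multiplicity 2.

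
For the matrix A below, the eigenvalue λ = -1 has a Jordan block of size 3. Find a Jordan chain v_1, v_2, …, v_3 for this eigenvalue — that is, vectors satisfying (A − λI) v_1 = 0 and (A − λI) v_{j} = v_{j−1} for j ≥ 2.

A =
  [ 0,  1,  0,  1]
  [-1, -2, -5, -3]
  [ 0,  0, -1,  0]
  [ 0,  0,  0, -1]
A Jordan chain for λ = -1 of length 3:
v_1 = (-5, 5, 0, 0)ᵀ
v_2 = (0, -5, 0, 0)ᵀ
v_3 = (0, 0, 1, 0)ᵀ

Let N = A − (-1)·I. We want v_3 with N^3 v_3 = 0 but N^2 v_3 ≠ 0; then v_{j-1} := N · v_j for j = 3, …, 2.

Pick v_3 = (0, 0, 1, 0)ᵀ.
Then v_2 = N · v_3 = (0, -5, 0, 0)ᵀ.
Then v_1 = N · v_2 = (-5, 5, 0, 0)ᵀ.

Sanity check: (A − (-1)·I) v_1 = (0, 0, 0, 0)ᵀ = 0. ✓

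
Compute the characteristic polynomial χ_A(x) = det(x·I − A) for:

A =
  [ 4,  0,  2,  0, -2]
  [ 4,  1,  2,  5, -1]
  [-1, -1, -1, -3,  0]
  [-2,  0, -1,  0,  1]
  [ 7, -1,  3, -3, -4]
x^5

Expanding det(x·I − A) (e.g. by cofactor expansion or by noting that A is similar to its Jordan form J, which has the same characteristic polynomial as A) gives
  χ_A(x) = x^5
which factors as x^5. The eigenvalues (with algebraic multiplicities) are λ = 0 with multiplicity 5.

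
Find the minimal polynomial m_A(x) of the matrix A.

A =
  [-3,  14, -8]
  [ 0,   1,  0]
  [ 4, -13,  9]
x^3 - 7*x^2 + 11*x - 5

The characteristic polynomial is χ_A(x) = (x - 5)*(x - 1)^2, so the eigenvalues are known. The minimal polynomial is
  m_A(x) = Π_λ (x − λ)^{k_λ}
where k_λ is the size of the *largest* Jordan block for λ (equivalently, the smallest k with (A − λI)^k v = 0 for every generalised eigenvector v of λ).

  λ = 1: largest Jordan block has size 2, contributing (x − 1)^2
  λ = 5: largest Jordan block has size 1, contributing (x − 5)

So m_A(x) = (x - 5)*(x - 1)^2 = x^3 - 7*x^2 + 11*x - 5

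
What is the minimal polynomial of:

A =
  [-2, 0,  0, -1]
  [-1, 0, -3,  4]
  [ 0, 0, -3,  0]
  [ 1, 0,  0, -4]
x^3 + 6*x^2 + 9*x

The characteristic polynomial is χ_A(x) = x*(x + 3)^3, so the eigenvalues are known. The minimal polynomial is
  m_A(x) = Π_λ (x − λ)^{k_λ}
where k_λ is the size of the *largest* Jordan block for λ (equivalently, the smallest k with (A − λI)^k v = 0 for every generalised eigenvector v of λ).

  λ = -3: largest Jordan block has size 2, contributing (x + 3)^2
  λ = 0: largest Jordan block has size 1, contributing (x − 0)

So m_A(x) = x*(x + 3)^2 = x^3 + 6*x^2 + 9*x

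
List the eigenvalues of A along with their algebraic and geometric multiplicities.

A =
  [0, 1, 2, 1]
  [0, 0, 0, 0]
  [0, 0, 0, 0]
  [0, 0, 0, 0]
λ = 0: alg = 4, geom = 3

Step 1 — factor the characteristic polynomial to read off the algebraic multiplicities:
  χ_A(x) = x^4

Step 2 — compute geometric multiplicities via the rank-nullity identity g(λ) = n − rank(A − λI):
  rank(A − (0)·I) = 1, so dim ker(A − (0)·I) = n − 1 = 3

Summary:
  λ = 0: algebraic multiplicity = 4, geometric multiplicity = 3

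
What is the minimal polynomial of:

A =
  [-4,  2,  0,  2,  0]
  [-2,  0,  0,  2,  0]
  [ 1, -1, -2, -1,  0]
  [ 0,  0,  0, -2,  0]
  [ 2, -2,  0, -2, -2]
x^2 + 4*x + 4

The characteristic polynomial is χ_A(x) = (x + 2)^5, so the eigenvalues are known. The minimal polynomial is
  m_A(x) = Π_λ (x − λ)^{k_λ}
where k_λ is the size of the *largest* Jordan block for λ (equivalently, the smallest k with (A − λI)^k v = 0 for every generalised eigenvector v of λ).

  λ = -2: largest Jordan block has size 2, contributing (x + 2)^2

So m_A(x) = (x + 2)^2 = x^2 + 4*x + 4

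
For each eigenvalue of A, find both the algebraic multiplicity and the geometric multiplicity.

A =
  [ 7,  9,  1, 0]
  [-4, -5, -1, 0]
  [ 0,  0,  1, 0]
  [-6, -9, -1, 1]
λ = 1: alg = 4, geom = 2

Step 1 — factor the characteristic polynomial to read off the algebraic multiplicities:
  χ_A(x) = (x - 1)^4

Step 2 — compute geometric multiplicities via the rank-nullity identity g(λ) = n − rank(A − λI):
  rank(A − (1)·I) = 2, so dim ker(A − (1)·I) = n − 2 = 2

Summary:
  λ = 1: algebraic multiplicity = 4, geometric multiplicity = 2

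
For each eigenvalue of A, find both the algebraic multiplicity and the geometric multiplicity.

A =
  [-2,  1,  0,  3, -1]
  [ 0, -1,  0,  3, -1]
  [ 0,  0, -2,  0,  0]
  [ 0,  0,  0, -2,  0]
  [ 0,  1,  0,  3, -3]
λ = -2: alg = 5, geom = 4

Step 1 — factor the characteristic polynomial to read off the algebraic multiplicities:
  χ_A(x) = (x + 2)^5

Step 2 — compute geometric multiplicities via the rank-nullity identity g(λ) = n − rank(A − λI):
  rank(A − (-2)·I) = 1, so dim ker(A − (-2)·I) = n − 1 = 4

Summary:
  λ = -2: algebraic multiplicity = 5, geometric multiplicity = 4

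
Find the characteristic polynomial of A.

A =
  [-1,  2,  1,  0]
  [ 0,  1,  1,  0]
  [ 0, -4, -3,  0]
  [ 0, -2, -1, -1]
x^4 + 4*x^3 + 6*x^2 + 4*x + 1

Expanding det(x·I − A) (e.g. by cofactor expansion or by noting that A is similar to its Jordan form J, which has the same characteristic polynomial as A) gives
  χ_A(x) = x^4 + 4*x^3 + 6*x^2 + 4*x + 1
which factors as (x + 1)^4. The eigenvalues (with algebraic multiplicities) are λ = -1 with multiplicity 4.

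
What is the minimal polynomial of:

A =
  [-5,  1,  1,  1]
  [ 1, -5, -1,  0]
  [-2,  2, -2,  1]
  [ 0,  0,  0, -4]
x^2 + 8*x + 16

The characteristic polynomial is χ_A(x) = (x + 4)^4, so the eigenvalues are known. The minimal polynomial is
  m_A(x) = Π_λ (x − λ)^{k_λ}
where k_λ is the size of the *largest* Jordan block for λ (equivalently, the smallest k with (A − λI)^k v = 0 for every generalised eigenvector v of λ).

  λ = -4: largest Jordan block has size 2, contributing (x + 4)^2

So m_A(x) = (x + 4)^2 = x^2 + 8*x + 16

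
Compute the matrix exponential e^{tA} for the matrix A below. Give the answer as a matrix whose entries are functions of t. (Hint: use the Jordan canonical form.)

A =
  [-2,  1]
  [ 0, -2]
e^{tA} =
  [exp(-2*t), t*exp(-2*t)]
  [0, exp(-2*t)]

Strategy: write A = P · J · P⁻¹ where J is a Jordan canonical form, so e^{tA} = P · e^{tJ} · P⁻¹, and e^{tJ} can be computed block-by-block.

A has Jordan form
J =
  [-2,  1]
  [ 0, -2]
(up to reordering of blocks).

Per-block formulas:
  For a 2×2 Jordan block J_2(-2): exp(t · J_2(-2)) = e^(-2t)·(I + t·N), where N is the 2×2 nilpotent shift.

After assembling e^{tJ} and conjugating by P, we get:

e^{tA} =
  [exp(-2*t), t*exp(-2*t)]
  [0, exp(-2*t)]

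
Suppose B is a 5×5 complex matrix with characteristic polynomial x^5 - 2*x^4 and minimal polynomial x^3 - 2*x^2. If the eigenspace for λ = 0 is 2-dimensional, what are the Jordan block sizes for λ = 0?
Block sizes for λ = 0: [2, 2]

Step 1 — from the characteristic polynomial, algebraic multiplicity of λ = 0 is 4. From dim ker(B − (0)·I) = 2, there are exactly 2 Jordan blocks for λ = 0.
Step 2 — from the minimal polynomial, the factor (x − 0)^2 tells us the largest block for λ = 0 has size 2.
Step 3 — with total size 4, 2 blocks, and largest block 2, the block sizes (in nonincreasing order) are [2, 2].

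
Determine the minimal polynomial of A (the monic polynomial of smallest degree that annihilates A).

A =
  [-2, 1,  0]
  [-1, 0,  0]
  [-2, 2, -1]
x^2 + 2*x + 1

The characteristic polynomial is χ_A(x) = (x + 1)^3, so the eigenvalues are known. The minimal polynomial is
  m_A(x) = Π_λ (x − λ)^{k_λ}
where k_λ is the size of the *largest* Jordan block for λ (equivalently, the smallest k with (A − λI)^k v = 0 for every generalised eigenvector v of λ).

  λ = -1: largest Jordan block has size 2, contributing (x + 1)^2

So m_A(x) = (x + 1)^2 = x^2 + 2*x + 1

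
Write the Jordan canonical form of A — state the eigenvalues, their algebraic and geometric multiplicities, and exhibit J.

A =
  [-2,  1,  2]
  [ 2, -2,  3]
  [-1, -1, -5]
J_3(-3)

The characteristic polynomial is
  det(x·I − A) = x^3 + 9*x^2 + 27*x + 27 = (x + 3)^3

Eigenvalues and multiplicities (the geometric multiplicity of λ is n − rank(A − λI), which equals the number of Jordan blocks for λ):
  λ = -3: algebraic multiplicity = 3, geometric multiplicity = 1

Determining the block sizes for each eigenvalue:
  λ = -3: one block (gm = 1), so the single block has size am = 3 → block sizes [3]

Assembling the blocks gives a Jordan form
J =
  [-3,  1,  0]
  [ 0, -3,  1]
  [ 0,  0, -3]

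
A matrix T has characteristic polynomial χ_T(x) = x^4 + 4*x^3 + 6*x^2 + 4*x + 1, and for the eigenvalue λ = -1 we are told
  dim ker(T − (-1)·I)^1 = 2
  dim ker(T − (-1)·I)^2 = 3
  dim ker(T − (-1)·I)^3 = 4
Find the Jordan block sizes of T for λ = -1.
Block sizes for λ = -1: [3, 1]

From the dimensions of kernels of powers, the number of Jordan blocks of size at least j is d_j − d_{j−1} where d_j = dim ker(N^j) (with d_0 = 0). Computing the differences gives [2, 1, 1].
The number of blocks of size exactly k is (#blocks of size ≥ k) − (#blocks of size ≥ k + 1), so the partition is: 1 block(s) of size 1, 1 block(s) of size 3.
In nonincreasing order the block sizes are [3, 1].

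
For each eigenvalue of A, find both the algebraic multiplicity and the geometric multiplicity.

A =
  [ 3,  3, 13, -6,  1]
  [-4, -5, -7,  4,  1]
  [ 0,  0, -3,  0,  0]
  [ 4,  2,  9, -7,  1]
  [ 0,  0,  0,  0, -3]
λ = -3: alg = 5, geom = 3

Step 1 — factor the characteristic polynomial to read off the algebraic multiplicities:
  χ_A(x) = (x + 3)^5

Step 2 — compute geometric multiplicities via the rank-nullity identity g(λ) = n − rank(A − λI):
  rank(A − (-3)·I) = 2, so dim ker(A − (-3)·I) = n − 2 = 3

Summary:
  λ = -3: algebraic multiplicity = 5, geometric multiplicity = 3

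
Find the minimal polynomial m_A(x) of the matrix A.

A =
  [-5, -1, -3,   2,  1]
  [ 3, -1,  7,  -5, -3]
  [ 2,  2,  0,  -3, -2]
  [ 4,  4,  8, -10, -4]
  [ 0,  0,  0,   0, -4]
x^2 + 8*x + 16

The characteristic polynomial is χ_A(x) = (x + 4)^5, so the eigenvalues are known. The minimal polynomial is
  m_A(x) = Π_λ (x − λ)^{k_λ}
where k_λ is the size of the *largest* Jordan block for λ (equivalently, the smallest k with (A − λI)^k v = 0 for every generalised eigenvector v of λ).

  λ = -4: largest Jordan block has size 2, contributing (x + 4)^2

So m_A(x) = (x + 4)^2 = x^2 + 8*x + 16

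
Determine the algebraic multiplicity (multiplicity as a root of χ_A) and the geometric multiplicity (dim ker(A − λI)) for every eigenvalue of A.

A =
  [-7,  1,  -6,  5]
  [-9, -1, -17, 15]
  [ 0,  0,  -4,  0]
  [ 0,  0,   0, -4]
λ = -4: alg = 4, geom = 2

Step 1 — factor the characteristic polynomial to read off the algebraic multiplicities:
  χ_A(x) = (x + 4)^4

Step 2 — compute geometric multiplicities via the rank-nullity identity g(λ) = n − rank(A − λI):
  rank(A − (-4)·I) = 2, so dim ker(A − (-4)·I) = n − 2 = 2

Summary:
  λ = -4: algebraic multiplicity = 4, geometric multiplicity = 2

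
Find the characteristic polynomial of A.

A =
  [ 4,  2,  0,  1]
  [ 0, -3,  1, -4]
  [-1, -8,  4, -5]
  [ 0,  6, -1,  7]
x^4 - 12*x^3 + 54*x^2 - 108*x + 81

Expanding det(x·I − A) (e.g. by cofactor expansion or by noting that A is similar to its Jordan form J, which has the same characteristic polynomial as A) gives
  χ_A(x) = x^4 - 12*x^3 + 54*x^2 - 108*x + 81
which factors as (x - 3)^4. The eigenvalues (with algebraic multiplicities) are λ = 3 with multiplicity 4.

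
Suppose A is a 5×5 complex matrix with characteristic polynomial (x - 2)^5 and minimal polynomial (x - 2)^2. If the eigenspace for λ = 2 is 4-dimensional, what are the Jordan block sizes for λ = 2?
Block sizes for λ = 2: [2, 1, 1, 1]

Step 1 — from the characteristic polynomial, algebraic multiplicity of λ = 2 is 5. From dim ker(A − (2)·I) = 4, there are exactly 4 Jordan blocks for λ = 2.
Step 2 — from the minimal polynomial, the factor (x − 2)^2 tells us the largest block for λ = 2 has size 2.
Step 3 — with total size 5, 4 blocks, and largest block 2, the block sizes (in nonincreasing order) are [2, 1, 1, 1].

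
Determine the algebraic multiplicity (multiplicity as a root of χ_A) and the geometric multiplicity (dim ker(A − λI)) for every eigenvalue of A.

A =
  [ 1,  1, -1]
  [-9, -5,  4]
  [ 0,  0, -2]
λ = -2: alg = 3, geom = 1

Step 1 — factor the characteristic polynomial to read off the algebraic multiplicities:
  χ_A(x) = (x + 2)^3

Step 2 — compute geometric multiplicities via the rank-nullity identity g(λ) = n − rank(A − λI):
  rank(A − (-2)·I) = 2, so dim ker(A − (-2)·I) = n − 2 = 1

Summary:
  λ = -2: algebraic multiplicity = 3, geometric multiplicity = 1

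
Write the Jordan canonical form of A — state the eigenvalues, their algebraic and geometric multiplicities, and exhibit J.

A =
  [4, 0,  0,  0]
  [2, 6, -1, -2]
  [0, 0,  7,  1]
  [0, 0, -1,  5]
J_1(4) ⊕ J_3(6)

The characteristic polynomial is
  det(x·I − A) = x^4 - 22*x^3 + 180*x^2 - 648*x + 864 = (x - 6)^3*(x - 4)

Eigenvalues and multiplicities (the geometric multiplicity of λ is n − rank(A − λI), which equals the number of Jordan blocks for λ):
  λ = 4: algebraic multiplicity = 1, geometric multiplicity = 1
  λ = 6: algebraic multiplicity = 3, geometric multiplicity = 1

Determining the block sizes for each eigenvalue:
  λ = 4: one block (gm = 1), so the single block has size am = 1 → block sizes [1]
  λ = 6: one block (gm = 1), so the single block has size am = 3 → block sizes [3]

Assembling the blocks gives a Jordan form
J =
  [4, 0, 0, 0]
  [0, 6, 1, 0]
  [0, 0, 6, 1]
  [0, 0, 0, 6]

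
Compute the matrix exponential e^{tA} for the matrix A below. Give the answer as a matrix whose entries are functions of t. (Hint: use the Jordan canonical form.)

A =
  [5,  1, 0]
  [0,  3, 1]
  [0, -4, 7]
e^{tA} =
  [exp(5*t), -t^2*exp(5*t) + t*exp(5*t), t^2*exp(5*t)/2]
  [0, -2*t*exp(5*t) + exp(5*t), t*exp(5*t)]
  [0, -4*t*exp(5*t), 2*t*exp(5*t) + exp(5*t)]

Strategy: write A = P · J · P⁻¹ where J is a Jordan canonical form, so e^{tA} = P · e^{tJ} · P⁻¹, and e^{tJ} can be computed block-by-block.

A has Jordan form
J =
  [5, 1, 0]
  [0, 5, 1]
  [0, 0, 5]
(up to reordering of blocks).

Per-block formulas:
  For a 3×3 Jordan block J_3(5): exp(t · J_3(5)) = e^(5t)·(I + t·N + (t^2/2)·N^2), where N is the 3×3 nilpotent shift.

After assembling e^{tJ} and conjugating by P, we get:

e^{tA} =
  [exp(5*t), -t^2*exp(5*t) + t*exp(5*t), t^2*exp(5*t)/2]
  [0, -2*t*exp(5*t) + exp(5*t), t*exp(5*t)]
  [0, -4*t*exp(5*t), 2*t*exp(5*t) + exp(5*t)]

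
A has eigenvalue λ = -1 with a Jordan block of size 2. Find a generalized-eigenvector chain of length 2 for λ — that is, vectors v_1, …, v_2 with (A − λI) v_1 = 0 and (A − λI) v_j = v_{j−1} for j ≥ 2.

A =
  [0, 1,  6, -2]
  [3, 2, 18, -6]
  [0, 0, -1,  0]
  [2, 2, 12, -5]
A Jordan chain for λ = -1 of length 2:
v_1 = (1, 3, 0, 2)ᵀ
v_2 = (1, 0, 0, 0)ᵀ

Let N = A − (-1)·I. We want v_2 with N^2 v_2 = 0 but N^1 v_2 ≠ 0; then v_{j-1} := N · v_j for j = 2, …, 2.

Pick v_2 = (1, 0, 0, 0)ᵀ.
Then v_1 = N · v_2 = (1, 3, 0, 2)ᵀ.

Sanity check: (A − (-1)·I) v_1 = (0, 0, 0, 0)ᵀ = 0. ✓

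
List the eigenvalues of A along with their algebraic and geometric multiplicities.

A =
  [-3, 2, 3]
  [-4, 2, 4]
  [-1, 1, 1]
λ = 0: alg = 3, geom = 1

Step 1 — factor the characteristic polynomial to read off the algebraic multiplicities:
  χ_A(x) = x^3

Step 2 — compute geometric multiplicities via the rank-nullity identity g(λ) = n − rank(A − λI):
  rank(A − (0)·I) = 2, so dim ker(A − (0)·I) = n − 2 = 1

Summary:
  λ = 0: algebraic multiplicity = 3, geometric multiplicity = 1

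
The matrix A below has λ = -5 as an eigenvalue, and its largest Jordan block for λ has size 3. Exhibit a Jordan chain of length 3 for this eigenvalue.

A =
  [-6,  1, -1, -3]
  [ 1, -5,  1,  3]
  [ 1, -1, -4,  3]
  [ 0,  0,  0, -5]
A Jordan chain for λ = -5 of length 3:
v_1 = (1, 0, -1, 0)ᵀ
v_2 = (-1, 1, 1, 0)ᵀ
v_3 = (1, 0, 0, 0)ᵀ

Let N = A − (-5)·I. We want v_3 with N^3 v_3 = 0 but N^2 v_3 ≠ 0; then v_{j-1} := N · v_j for j = 3, …, 2.

Pick v_3 = (1, 0, 0, 0)ᵀ.
Then v_2 = N · v_3 = (-1, 1, 1, 0)ᵀ.
Then v_1 = N · v_2 = (1, 0, -1, 0)ᵀ.

Sanity check: (A − (-5)·I) v_1 = (0, 0, 0, 0)ᵀ = 0. ✓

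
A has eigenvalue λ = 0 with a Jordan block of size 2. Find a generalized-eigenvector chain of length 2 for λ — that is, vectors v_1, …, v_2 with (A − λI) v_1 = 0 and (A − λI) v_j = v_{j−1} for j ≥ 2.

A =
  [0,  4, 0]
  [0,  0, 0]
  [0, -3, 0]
A Jordan chain for λ = 0 of length 2:
v_1 = (4, 0, -3)ᵀ
v_2 = (0, 1, 0)ᵀ

Let N = A − (0)·I. We want v_2 with N^2 v_2 = 0 but N^1 v_2 ≠ 0; then v_{j-1} := N · v_j for j = 2, …, 2.

Pick v_2 = (0, 1, 0)ᵀ.
Then v_1 = N · v_2 = (4, 0, -3)ᵀ.

Sanity check: (A − (0)·I) v_1 = (0, 0, 0)ᵀ = 0. ✓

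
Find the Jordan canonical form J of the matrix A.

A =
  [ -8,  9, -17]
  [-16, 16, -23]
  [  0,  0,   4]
J_3(4)

The characteristic polynomial is
  det(x·I − A) = x^3 - 12*x^2 + 48*x - 64 = (x - 4)^3

Eigenvalues and multiplicities (the geometric multiplicity of λ is n − rank(A − λI), which equals the number of Jordan blocks for λ):
  λ = 4: algebraic multiplicity = 3, geometric multiplicity = 1

Determining the block sizes for each eigenvalue:
  λ = 4: one block (gm = 1), so the single block has size am = 3 → block sizes [3]

Assembling the blocks gives a Jordan form
J =
  [4, 1, 0]
  [0, 4, 1]
  [0, 0, 4]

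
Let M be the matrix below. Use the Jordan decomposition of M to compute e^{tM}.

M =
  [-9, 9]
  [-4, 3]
e^{tM} =
  [-6*t*exp(-3*t) + exp(-3*t), 9*t*exp(-3*t)]
  [-4*t*exp(-3*t), 6*t*exp(-3*t) + exp(-3*t)]

Strategy: write M = P · J · P⁻¹ where J is a Jordan canonical form, so e^{tM} = P · e^{tJ} · P⁻¹, and e^{tJ} can be computed block-by-block.

M has Jordan form
J =
  [-3,  1]
  [ 0, -3]
(up to reordering of blocks).

Per-block formulas:
  For a 2×2 Jordan block J_2(-3): exp(t · J_2(-3)) = e^(-3t)·(I + t·N), where N is the 2×2 nilpotent shift.

After assembling e^{tJ} and conjugating by P, we get:

e^{tM} =
  [-6*t*exp(-3*t) + exp(-3*t), 9*t*exp(-3*t)]
  [-4*t*exp(-3*t), 6*t*exp(-3*t) + exp(-3*t)]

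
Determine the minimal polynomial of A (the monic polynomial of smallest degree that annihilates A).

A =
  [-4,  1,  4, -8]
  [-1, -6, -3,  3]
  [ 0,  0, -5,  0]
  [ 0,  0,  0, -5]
x^3 + 15*x^2 + 75*x + 125

The characteristic polynomial is χ_A(x) = (x + 5)^4, so the eigenvalues are known. The minimal polynomial is
  m_A(x) = Π_λ (x − λ)^{k_λ}
where k_λ is the size of the *largest* Jordan block for λ (equivalently, the smallest k with (A − λI)^k v = 0 for every generalised eigenvector v of λ).

  λ = -5: largest Jordan block has size 3, contributing (x + 5)^3

So m_A(x) = (x + 5)^3 = x^3 + 15*x^2 + 75*x + 125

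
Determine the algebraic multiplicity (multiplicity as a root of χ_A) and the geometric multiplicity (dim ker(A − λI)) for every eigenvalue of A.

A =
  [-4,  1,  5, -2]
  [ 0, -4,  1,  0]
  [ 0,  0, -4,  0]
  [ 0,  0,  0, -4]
λ = -4: alg = 4, geom = 2

Step 1 — factor the characteristic polynomial to read off the algebraic multiplicities:
  χ_A(x) = (x + 4)^4

Step 2 — compute geometric multiplicities via the rank-nullity identity g(λ) = n − rank(A − λI):
  rank(A − (-4)·I) = 2, so dim ker(A − (-4)·I) = n − 2 = 2

Summary:
  λ = -4: algebraic multiplicity = 4, geometric multiplicity = 2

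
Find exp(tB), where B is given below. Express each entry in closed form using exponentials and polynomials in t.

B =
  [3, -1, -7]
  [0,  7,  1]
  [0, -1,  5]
e^{tB} =
  [exp(3*t), 2*t*exp(6*t) - exp(6*t) + exp(3*t), 2*t*exp(6*t) - 3*exp(6*t) + 3*exp(3*t)]
  [0, t*exp(6*t) + exp(6*t), t*exp(6*t)]
  [0, -t*exp(6*t), -t*exp(6*t) + exp(6*t)]

Strategy: write B = P · J · P⁻¹ where J is a Jordan canonical form, so e^{tB} = P · e^{tJ} · P⁻¹, and e^{tJ} can be computed block-by-block.

B has Jordan form
J =
  [3, 0, 0]
  [0, 6, 1]
  [0, 0, 6]
(up to reordering of blocks).

Per-block formulas:
  For a 2×2 Jordan block J_2(6): exp(t · J_2(6)) = e^(6t)·(I + t·N), where N is the 2×2 nilpotent shift.
  For a 1×1 block at λ = 3: exp(t · [3]) = [e^(3t)].

After assembling e^{tJ} and conjugating by P, we get:

e^{tB} =
  [exp(3*t), 2*t*exp(6*t) - exp(6*t) + exp(3*t), 2*t*exp(6*t) - 3*exp(6*t) + 3*exp(3*t)]
  [0, t*exp(6*t) + exp(6*t), t*exp(6*t)]
  [0, -t*exp(6*t), -t*exp(6*t) + exp(6*t)]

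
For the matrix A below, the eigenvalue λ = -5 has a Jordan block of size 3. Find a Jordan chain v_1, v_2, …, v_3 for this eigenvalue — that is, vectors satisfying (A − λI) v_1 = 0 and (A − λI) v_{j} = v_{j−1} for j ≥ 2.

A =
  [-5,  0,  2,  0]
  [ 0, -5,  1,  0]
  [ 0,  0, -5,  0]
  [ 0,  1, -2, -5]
A Jordan chain for λ = -5 of length 3:
v_1 = (0, 0, 0, 1)ᵀ
v_2 = (2, 1, 0, -2)ᵀ
v_3 = (0, 0, 1, 0)ᵀ

Let N = A − (-5)·I. We want v_3 with N^3 v_3 = 0 but N^2 v_3 ≠ 0; then v_{j-1} := N · v_j for j = 3, …, 2.

Pick v_3 = (0, 0, 1, 0)ᵀ.
Then v_2 = N · v_3 = (2, 1, 0, -2)ᵀ.
Then v_1 = N · v_2 = (0, 0, 0, 1)ᵀ.

Sanity check: (A − (-5)·I) v_1 = (0, 0, 0, 0)ᵀ = 0. ✓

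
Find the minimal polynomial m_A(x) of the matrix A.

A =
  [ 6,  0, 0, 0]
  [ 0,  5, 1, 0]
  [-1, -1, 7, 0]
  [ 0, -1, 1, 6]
x^3 - 18*x^2 + 108*x - 216

The characteristic polynomial is χ_A(x) = (x - 6)^4, so the eigenvalues are known. The minimal polynomial is
  m_A(x) = Π_λ (x − λ)^{k_λ}
where k_λ is the size of the *largest* Jordan block for λ (equivalently, the smallest k with (A − λI)^k v = 0 for every generalised eigenvector v of λ).

  λ = 6: largest Jordan block has size 3, contributing (x − 6)^3

So m_A(x) = (x - 6)^3 = x^3 - 18*x^2 + 108*x - 216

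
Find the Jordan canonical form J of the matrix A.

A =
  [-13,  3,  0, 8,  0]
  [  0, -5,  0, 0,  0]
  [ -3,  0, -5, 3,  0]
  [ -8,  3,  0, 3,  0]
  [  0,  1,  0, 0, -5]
J_2(-5) ⊕ J_2(-5) ⊕ J_1(-5)

The characteristic polynomial is
  det(x·I − A) = x^5 + 25*x^4 + 250*x^3 + 1250*x^2 + 3125*x + 3125 = (x + 5)^5

Eigenvalues and multiplicities (the geometric multiplicity of λ is n − rank(A − λI), which equals the number of Jordan blocks for λ):
  λ = -5: algebraic multiplicity = 5, geometric multiplicity = 3

Determining the block sizes for each eigenvalue:
  λ = -5: with am = 5 and gm = 3, the partition is not yet determined (e.g. several partitions of 5 into 3 parts exist). Let N = A − (-5)·I. Computing rank(N^1) = 2, rank(N^2) = 0; the number of blocks of size ≥ j is rank(N^{j−1}) − rank(N^j), giving [3, 2]. So we have 2 block(s) of size 2, 1 block(s) of size 1 → block sizes [2, 2, 1]

Assembling the blocks gives a Jordan form
J =
  [-5,  1,  0,  0,  0]
  [ 0, -5,  0,  0,  0]
  [ 0,  0, -5,  1,  0]
  [ 0,  0,  0, -5,  0]
  [ 0,  0,  0,  0, -5]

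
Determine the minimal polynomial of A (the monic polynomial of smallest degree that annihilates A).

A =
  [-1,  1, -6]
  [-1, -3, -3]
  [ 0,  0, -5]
x^3 + 9*x^2 + 24*x + 20

The characteristic polynomial is χ_A(x) = (x + 2)^2*(x + 5), so the eigenvalues are known. The minimal polynomial is
  m_A(x) = Π_λ (x − λ)^{k_λ}
where k_λ is the size of the *largest* Jordan block for λ (equivalently, the smallest k with (A − λI)^k v = 0 for every generalised eigenvector v of λ).

  λ = -5: largest Jordan block has size 1, contributing (x + 5)
  λ = -2: largest Jordan block has size 2, contributing (x + 2)^2

So m_A(x) = (x + 2)^2*(x + 5) = x^3 + 9*x^2 + 24*x + 20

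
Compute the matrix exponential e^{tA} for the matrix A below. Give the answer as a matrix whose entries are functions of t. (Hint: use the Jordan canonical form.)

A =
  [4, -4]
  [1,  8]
e^{tA} =
  [-2*t*exp(6*t) + exp(6*t), -4*t*exp(6*t)]
  [t*exp(6*t), 2*t*exp(6*t) + exp(6*t)]

Strategy: write A = P · J · P⁻¹ where J is a Jordan canonical form, so e^{tA} = P · e^{tJ} · P⁻¹, and e^{tJ} can be computed block-by-block.

A has Jordan form
J =
  [6, 1]
  [0, 6]
(up to reordering of blocks).

Per-block formulas:
  For a 2×2 Jordan block J_2(6): exp(t · J_2(6)) = e^(6t)·(I + t·N), where N is the 2×2 nilpotent shift.

After assembling e^{tJ} and conjugating by P, we get:

e^{tA} =
  [-2*t*exp(6*t) + exp(6*t), -4*t*exp(6*t)]
  [t*exp(6*t), 2*t*exp(6*t) + exp(6*t)]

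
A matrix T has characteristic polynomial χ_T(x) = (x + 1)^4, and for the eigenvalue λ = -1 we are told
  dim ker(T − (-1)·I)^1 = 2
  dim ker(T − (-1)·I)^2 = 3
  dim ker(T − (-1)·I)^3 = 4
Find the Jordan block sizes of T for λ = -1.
Block sizes for λ = -1: [3, 1]

From the dimensions of kernels of powers, the number of Jordan blocks of size at least j is d_j − d_{j−1} where d_j = dim ker(N^j) (with d_0 = 0). Computing the differences gives [2, 1, 1].
The number of blocks of size exactly k is (#blocks of size ≥ k) − (#blocks of size ≥ k + 1), so the partition is: 1 block(s) of size 1, 1 block(s) of size 3.
In nonincreasing order the block sizes are [3, 1].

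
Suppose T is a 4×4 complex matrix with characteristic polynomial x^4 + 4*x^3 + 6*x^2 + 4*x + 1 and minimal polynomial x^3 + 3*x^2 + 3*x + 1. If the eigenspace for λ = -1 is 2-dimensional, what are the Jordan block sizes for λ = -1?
Block sizes for λ = -1: [3, 1]

Step 1 — from the characteristic polynomial, algebraic multiplicity of λ = -1 is 4. From dim ker(T − (-1)·I) = 2, there are exactly 2 Jordan blocks for λ = -1.
Step 2 — from the minimal polynomial, the factor (x + 1)^3 tells us the largest block for λ = -1 has size 3.
Step 3 — with total size 4, 2 blocks, and largest block 3, the block sizes (in nonincreasing order) are [3, 1].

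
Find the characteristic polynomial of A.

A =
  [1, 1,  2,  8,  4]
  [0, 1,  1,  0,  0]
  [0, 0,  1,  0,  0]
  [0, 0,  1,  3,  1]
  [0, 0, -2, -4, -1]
x^5 - 5*x^4 + 10*x^3 - 10*x^2 + 5*x - 1

Expanding det(x·I − A) (e.g. by cofactor expansion or by noting that A is similar to its Jordan form J, which has the same characteristic polynomial as A) gives
  χ_A(x) = x^5 - 5*x^4 + 10*x^3 - 10*x^2 + 5*x - 1
which factors as (x - 1)^5. The eigenvalues (with algebraic multiplicities) are λ = 1 with multiplicity 5.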